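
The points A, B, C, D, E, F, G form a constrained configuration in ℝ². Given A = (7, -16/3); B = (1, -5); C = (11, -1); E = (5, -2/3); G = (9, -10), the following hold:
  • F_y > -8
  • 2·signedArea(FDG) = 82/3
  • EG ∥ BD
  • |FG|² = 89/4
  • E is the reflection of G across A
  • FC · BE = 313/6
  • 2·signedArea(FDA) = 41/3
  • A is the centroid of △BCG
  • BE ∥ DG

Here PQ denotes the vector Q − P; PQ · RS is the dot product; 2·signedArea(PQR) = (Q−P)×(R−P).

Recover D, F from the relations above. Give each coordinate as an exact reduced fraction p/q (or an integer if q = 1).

1. D_x = 5  [BE ∥ DG ∩ EG ∥ BD]
2. D_y = -43/3  [BE ∥ DG ∩ EG ∥ BD]
   → D = (5, -43/3)
3. F_x = 5  [FC · BE = 313/6 ∩ 2·signedArea(FDG) = 82/3]
4. F_y = -15/2  [FC · BE = 313/6 ∩ 2·signedArea(FDG) = 82/3]
   → F = (5, -15/2)

D = (5, -43/3)
F = (5, -15/2)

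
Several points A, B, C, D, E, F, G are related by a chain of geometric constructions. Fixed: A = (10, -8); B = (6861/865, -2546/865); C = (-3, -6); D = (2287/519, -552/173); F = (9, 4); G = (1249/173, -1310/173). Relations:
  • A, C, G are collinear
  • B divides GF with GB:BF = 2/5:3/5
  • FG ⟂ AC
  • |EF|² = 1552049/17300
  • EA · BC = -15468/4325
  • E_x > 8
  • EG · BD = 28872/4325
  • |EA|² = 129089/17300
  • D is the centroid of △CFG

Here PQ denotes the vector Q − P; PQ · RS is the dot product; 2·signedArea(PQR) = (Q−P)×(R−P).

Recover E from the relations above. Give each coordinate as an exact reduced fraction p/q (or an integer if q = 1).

1. E_x = 15511/1730  [EA · BC = -15468/4325 ∩ EG · BD = 28872/4325]
2. E_y = -4733/865  [EA · BC = -15468/4325 ∩ EG · BD = 28872/4325]
   → E = (15511/1730, -4733/865)

E = (15511/1730, -4733/865)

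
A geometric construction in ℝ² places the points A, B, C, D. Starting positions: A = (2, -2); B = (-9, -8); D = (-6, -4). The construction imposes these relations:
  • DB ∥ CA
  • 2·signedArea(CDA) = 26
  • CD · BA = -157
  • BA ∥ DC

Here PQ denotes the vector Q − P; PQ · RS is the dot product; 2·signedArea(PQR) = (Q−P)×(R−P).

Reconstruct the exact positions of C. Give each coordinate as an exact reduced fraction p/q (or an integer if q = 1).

C = (5, 2)

1. C_x = 5  [DB ∥ CA ∩ BA ∥ DC]
2. C_y = 2  [DB ∥ CA ∩ BA ∥ DC]
   → C = (5, 2)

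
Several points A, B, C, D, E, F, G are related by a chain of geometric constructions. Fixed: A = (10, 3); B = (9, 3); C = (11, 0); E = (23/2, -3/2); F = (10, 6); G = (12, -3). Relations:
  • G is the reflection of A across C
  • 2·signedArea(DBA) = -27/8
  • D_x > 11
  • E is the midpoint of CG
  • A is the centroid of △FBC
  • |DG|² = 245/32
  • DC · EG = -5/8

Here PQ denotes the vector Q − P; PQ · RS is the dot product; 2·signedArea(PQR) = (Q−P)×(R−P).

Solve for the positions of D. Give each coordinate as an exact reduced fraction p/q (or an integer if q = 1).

D = (89/8, -3/8)

1. D_x = 89/8  [2·signedArea(DBA) = -27/8 ∩ DC · EG = -5/8]
2. D_y = -3/8  [2·signedArea(DBA) = -27/8 ∩ DC · EG = -5/8]
   → D = (89/8, -3/8)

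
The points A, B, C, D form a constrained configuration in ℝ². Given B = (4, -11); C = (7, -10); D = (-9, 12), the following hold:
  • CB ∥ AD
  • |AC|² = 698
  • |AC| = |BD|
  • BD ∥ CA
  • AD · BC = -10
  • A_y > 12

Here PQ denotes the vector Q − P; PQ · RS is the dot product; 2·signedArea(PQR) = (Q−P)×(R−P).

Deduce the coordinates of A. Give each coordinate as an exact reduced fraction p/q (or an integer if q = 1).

1. A_x = -6  [CB ∥ AD ∩ BD ∥ CA]
2. A_y = 13  [CB ∥ AD ∩ BD ∥ CA]
   → A = (-6, 13)

A = (-6, 13)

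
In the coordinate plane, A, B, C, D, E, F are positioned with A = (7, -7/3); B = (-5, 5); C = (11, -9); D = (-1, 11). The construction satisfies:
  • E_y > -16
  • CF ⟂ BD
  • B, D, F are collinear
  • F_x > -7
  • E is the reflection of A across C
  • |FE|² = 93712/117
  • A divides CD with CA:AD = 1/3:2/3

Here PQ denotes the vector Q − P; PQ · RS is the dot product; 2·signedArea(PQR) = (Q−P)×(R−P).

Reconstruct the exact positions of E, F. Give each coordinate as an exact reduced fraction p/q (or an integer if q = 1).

E = (15, -47/3)
F = (-85/13, 35/13)

1. E_x = 15  [E is the reflection of A across C]
2. E_y = -47/3  [E is the reflection of A across C]
   → E = (15, -47/3)
3. F_x = -85/13  [B, D, F are collinear ∩ CF ⟂ BD]
4. F_y = 35/13  [B, D, F are collinear ∩ CF ⟂ BD]
   → F = (-85/13, 35/13)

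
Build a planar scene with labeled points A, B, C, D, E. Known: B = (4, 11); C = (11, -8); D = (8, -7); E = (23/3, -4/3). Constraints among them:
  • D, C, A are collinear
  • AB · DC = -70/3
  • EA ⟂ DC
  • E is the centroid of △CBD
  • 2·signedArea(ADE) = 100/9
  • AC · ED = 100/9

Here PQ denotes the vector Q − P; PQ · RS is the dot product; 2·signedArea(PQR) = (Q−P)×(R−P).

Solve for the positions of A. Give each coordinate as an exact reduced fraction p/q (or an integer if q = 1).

A = (6, -19/3)

1. A_x = 6  [D, C, A are collinear ∩ EA ⟂ DC]
2. A_y = -19/3  [D, C, A are collinear ∩ EA ⟂ DC]
   → A = (6, -19/3)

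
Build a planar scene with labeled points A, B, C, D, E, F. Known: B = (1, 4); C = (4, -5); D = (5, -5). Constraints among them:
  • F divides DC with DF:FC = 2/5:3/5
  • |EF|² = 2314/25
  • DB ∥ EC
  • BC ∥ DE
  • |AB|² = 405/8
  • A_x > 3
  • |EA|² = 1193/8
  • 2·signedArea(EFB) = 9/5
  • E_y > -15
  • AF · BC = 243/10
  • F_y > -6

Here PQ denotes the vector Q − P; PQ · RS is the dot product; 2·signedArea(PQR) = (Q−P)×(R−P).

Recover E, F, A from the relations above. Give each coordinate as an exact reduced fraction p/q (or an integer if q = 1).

A = (13/4, -11/4)
E = (8, -14)
F = (23/5, -5)

1. E_x = 8  [DB ∥ EC ∩ BC ∥ DE]
2. E_y = -14  [DB ∥ EC ∩ BC ∥ DE]
   → E = (8, -14)
3. F_x = 23/5  [F divides DC with DF:FC = 2/5:3/5]
4. F_y = -5  [F divides DC with DF:FC = 2/5:3/5]
   → F = (23/5, -5)
5. A_x = 13/4  [line -3·x + 9·y + 69/2 = 0 ∩ |AB|² = 405/8]
6. A_y = -11/4  [line -3·x + 9·y + 69/2 = 0 ∩ |AB|² = 405/8]
   → A = (13/4, -11/4)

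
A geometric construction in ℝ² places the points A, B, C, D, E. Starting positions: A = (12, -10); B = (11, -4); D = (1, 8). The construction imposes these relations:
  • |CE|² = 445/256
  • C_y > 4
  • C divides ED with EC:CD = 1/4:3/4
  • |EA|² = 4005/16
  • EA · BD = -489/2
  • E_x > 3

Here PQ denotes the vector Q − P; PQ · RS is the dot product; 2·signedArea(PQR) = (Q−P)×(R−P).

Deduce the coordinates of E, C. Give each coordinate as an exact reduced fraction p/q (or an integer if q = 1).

C = (49/16, 37/8)
E = (15/4, 7/2)

1. E_x = 15/4  [line 10·x + -12·y + 9/2 = 0 ∩ |EA|² = 4005/16]
2. E_y = 7/2  [line 10·x + -12·y + 9/2 = 0 ∩ |EA|² = 4005/16]
   → E = (15/4, 7/2)
3. C_x = 49/16  [C divides ED with EC:CD = 1/4:3/4]
4. C_y = 37/8  [C divides ED with EC:CD = 1/4:3/4]
   → C = (49/16, 37/8)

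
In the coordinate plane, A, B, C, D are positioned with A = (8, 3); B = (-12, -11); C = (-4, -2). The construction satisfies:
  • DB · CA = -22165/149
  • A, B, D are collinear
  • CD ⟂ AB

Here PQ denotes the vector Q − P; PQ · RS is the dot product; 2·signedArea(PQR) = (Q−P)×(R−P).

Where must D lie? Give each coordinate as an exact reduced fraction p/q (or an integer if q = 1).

1. D_x = -358/149  [A, B, D are collinear ∩ CD ⟂ AB]
2. D_y = -638/149  [A, B, D are collinear ∩ CD ⟂ AB]
   → D = (-358/149, -638/149)

D = (-358/149, -638/149)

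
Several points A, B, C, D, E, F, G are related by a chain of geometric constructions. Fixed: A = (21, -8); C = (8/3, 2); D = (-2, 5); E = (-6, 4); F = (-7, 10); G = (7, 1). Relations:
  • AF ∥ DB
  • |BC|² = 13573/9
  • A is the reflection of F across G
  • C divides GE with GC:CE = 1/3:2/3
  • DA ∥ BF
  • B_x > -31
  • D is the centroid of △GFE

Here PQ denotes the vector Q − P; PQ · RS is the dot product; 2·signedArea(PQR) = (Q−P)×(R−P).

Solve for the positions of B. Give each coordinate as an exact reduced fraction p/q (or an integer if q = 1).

B = (-30, 23)

1. B_x = -30  [DA ∥ BF ∩ AF ∥ DB]
2. B_y = 23  [DA ∥ BF ∩ AF ∥ DB]
   → B = (-30, 23)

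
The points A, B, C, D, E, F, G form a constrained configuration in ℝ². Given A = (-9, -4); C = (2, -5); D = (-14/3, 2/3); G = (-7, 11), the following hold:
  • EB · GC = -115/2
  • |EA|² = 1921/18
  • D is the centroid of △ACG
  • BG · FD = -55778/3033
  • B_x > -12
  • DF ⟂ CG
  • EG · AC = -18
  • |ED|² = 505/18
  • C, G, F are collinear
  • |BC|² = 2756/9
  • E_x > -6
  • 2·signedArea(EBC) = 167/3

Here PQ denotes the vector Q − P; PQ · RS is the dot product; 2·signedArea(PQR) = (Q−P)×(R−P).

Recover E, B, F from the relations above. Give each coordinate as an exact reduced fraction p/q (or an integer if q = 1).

1. E_x = -35/6  [line -11·x + 1·y + -70 = 0 ∩ |ED|² = 505/18]
2. E_y = 35/6  [line -11·x + 1·y + -70 = 0 ∩ |ED|² = 505/18]
   → E = (-35/6, 35/6)
3. B_x = -34/3  [2·signedArea(EBC) = 167/3 ∩ EB · GC = -115/2]
4. B_y = 19/3  [2·signedArea(EBC) = 167/3 ∩ EB · GC = -115/2]
   → B = (-34/3, 19/3)
5. F_x = -682/337  [BG · FD = -55778/3033 ∩ C, G, F are collinear]
6. F_y = 2177/1011  [BG · FD = -55778/3033 ∩ C, G, F are collinear]
   → F = (-682/337, 2177/1011)

B = (-34/3, 19/3)
E = (-35/6, 35/6)
F = (-682/337, 2177/1011)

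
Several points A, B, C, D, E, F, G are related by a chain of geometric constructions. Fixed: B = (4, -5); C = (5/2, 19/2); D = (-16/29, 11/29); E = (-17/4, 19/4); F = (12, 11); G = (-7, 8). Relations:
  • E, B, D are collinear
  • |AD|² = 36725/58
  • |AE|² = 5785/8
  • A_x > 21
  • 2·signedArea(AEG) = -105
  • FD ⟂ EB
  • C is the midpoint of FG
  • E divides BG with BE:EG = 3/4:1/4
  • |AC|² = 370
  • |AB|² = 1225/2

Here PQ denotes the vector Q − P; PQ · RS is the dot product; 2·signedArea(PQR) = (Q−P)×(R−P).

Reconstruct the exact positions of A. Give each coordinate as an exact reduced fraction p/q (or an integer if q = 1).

A = (43/2, 25/2)

1. A_x = 43/2  [line -13/4·x + -11/4·y + 417/4 = 0 ∩ |AC|² = 370]
2. A_y = 25/2  [line -13/4·x + -11/4·y + 417/4 = 0 ∩ |AC|² = 370]
   → A = (43/2, 25/2)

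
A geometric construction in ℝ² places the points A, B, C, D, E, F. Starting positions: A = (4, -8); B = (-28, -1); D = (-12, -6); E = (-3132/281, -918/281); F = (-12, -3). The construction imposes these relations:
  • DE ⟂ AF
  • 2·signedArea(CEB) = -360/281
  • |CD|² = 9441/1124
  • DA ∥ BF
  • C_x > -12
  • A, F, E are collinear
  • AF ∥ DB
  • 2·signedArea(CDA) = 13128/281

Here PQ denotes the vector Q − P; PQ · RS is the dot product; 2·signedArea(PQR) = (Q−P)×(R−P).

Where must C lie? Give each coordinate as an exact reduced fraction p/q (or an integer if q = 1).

1. C_x = -3252/281  [2·signedArea(CDA) = 13128/281 ∩ 2·signedArea(CEB) = -360/281]
2. C_y = -1761/562  [2·signedArea(CDA) = 13128/281 ∩ 2·signedArea(CEB) = -360/281]
   → C = (-3252/281, -1761/562)

C = (-3252/281, -1761/562)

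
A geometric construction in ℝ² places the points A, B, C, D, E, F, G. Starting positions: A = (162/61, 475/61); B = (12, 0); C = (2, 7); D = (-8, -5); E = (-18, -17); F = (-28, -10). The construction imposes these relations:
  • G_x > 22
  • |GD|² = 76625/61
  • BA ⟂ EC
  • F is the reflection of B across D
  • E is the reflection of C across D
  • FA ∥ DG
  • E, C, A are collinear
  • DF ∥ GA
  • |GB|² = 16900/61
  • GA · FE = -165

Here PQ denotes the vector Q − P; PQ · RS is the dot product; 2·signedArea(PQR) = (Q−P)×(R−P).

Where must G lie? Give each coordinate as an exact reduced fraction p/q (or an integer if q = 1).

G = (1382/61, 780/61)

1. G_x = 1382/61  [DF ∥ GA ∩ FA ∥ DG]
2. G_y = 780/61  [DF ∥ GA ∩ FA ∥ DG]
   → G = (1382/61, 780/61)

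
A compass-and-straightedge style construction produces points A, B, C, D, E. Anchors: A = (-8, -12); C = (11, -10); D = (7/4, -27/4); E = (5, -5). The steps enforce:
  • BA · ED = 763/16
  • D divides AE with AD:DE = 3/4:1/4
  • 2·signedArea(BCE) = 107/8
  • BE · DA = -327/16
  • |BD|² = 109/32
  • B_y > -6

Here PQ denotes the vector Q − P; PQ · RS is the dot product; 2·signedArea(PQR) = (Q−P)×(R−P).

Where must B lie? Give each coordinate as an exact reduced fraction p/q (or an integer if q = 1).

1. B_x = 27/8  [BA · ED = 763/16 ∩ 2·signedArea(BCE) = 107/8]
2. B_y = -47/8  [BA · ED = 763/16 ∩ 2·signedArea(BCE) = 107/8]
   → B = (27/8, -47/8)

B = (27/8, -47/8)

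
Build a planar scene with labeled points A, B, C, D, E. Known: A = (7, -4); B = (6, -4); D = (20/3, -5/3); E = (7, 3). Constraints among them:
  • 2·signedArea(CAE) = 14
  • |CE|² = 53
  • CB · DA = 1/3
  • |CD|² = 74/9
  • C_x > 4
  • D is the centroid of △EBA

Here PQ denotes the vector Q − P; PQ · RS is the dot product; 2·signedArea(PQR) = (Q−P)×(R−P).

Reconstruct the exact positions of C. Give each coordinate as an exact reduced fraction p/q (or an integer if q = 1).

1. C_x = 5  [CB · DA = 1/3 ∩ 2·signedArea(CAE) = 14]
2. C_y = -4  [CB · DA = 1/3 ∩ 2·signedArea(CAE) = 14]
   → C = (5, -4)

C = (5, -4)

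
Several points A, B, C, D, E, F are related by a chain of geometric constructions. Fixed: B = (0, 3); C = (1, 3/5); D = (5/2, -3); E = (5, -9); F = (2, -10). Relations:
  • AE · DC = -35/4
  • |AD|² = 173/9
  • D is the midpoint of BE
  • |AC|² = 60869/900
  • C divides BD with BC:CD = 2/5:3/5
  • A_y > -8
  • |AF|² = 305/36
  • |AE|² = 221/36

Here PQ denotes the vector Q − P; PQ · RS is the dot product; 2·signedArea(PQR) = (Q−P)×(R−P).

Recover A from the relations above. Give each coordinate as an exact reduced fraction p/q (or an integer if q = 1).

1. A_x = 19/6  [line 3/2·x + -18/5·y + -623/20 = 0 ∩ |AF|² = 305/36]
2. A_y = -22/3  [line 3/2·x + -18/5·y + -623/20 = 0 ∩ |AF|² = 305/36]
   → A = (19/6, -22/3)

A = (19/6, -22/3)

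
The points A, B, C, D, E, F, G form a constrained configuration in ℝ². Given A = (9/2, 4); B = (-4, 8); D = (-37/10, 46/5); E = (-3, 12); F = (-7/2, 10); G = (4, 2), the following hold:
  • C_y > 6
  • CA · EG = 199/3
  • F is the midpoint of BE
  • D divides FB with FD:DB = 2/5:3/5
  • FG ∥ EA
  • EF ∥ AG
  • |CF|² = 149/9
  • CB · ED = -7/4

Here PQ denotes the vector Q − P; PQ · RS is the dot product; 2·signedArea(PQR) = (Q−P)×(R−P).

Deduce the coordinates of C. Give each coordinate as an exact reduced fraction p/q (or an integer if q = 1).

1. C_x = -7/6  [CB · ED = -7/4 ∩ CA · EG = 199/3]
2. C_y = 20/3  [CB · ED = -7/4 ∩ CA · EG = 199/3]
   → C = (-7/6, 20/3)

C = (-7/6, 20/3)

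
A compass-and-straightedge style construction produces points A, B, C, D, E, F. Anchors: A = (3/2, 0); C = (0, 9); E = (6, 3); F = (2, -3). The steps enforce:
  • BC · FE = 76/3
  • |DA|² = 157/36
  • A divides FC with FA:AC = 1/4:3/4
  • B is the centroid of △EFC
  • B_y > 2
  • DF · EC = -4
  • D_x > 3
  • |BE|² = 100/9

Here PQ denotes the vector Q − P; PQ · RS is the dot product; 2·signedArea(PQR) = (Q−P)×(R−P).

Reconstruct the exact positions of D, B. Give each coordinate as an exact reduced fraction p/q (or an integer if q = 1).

B = (8/3, 3)
D = (10/3, -1)

1. D_x = 10/3  [line 6·x + -6·y + -26 = 0 ∩ |DA|² = 157/36]
2. D_y = -1  [line 6·x + -6·y + -26 = 0 ∩ |DA|² = 157/36]
   → D = (10/3, -1)
3. B_x = 8/3  [B is the centroid of △EFC]
4. B_y = 3  [B is the centroid of △EFC]
   → B = (8/3, 3)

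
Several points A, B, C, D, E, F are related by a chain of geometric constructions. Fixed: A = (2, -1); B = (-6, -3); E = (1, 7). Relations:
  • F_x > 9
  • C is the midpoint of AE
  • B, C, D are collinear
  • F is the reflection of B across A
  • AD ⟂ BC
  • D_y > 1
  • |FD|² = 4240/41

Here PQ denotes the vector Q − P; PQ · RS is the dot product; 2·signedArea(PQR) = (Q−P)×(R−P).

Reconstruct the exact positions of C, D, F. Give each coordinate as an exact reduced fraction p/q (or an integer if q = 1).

C = (3/2, 3)
D = (-6/41, 69/41)
F = (10, 1)

1. C_x = 3/2  [C is the midpoint of AE]
2. C_y = 3  [C is the midpoint of AE]
   → C = (3/2, 3)
3. D_x = -6/41  [B, C, D are collinear ∩ AD ⟂ BC]
4. D_y = 69/41  [B, C, D are collinear ∩ AD ⟂ BC]
   → D = (-6/41, 69/41)
5. F_x = 10  [F is the reflection of B across A]
6. F_y = 1  [F is the reflection of B across A]
   → F = (10, 1)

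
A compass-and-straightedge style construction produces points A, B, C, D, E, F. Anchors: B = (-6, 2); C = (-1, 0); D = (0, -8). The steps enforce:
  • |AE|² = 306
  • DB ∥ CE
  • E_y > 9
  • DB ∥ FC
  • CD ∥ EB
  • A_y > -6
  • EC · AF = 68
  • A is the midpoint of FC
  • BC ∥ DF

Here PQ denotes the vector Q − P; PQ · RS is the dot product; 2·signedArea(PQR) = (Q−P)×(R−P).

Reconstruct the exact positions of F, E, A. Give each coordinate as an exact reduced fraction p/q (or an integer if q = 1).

1. F_x = 5  [DB ∥ FC ∩ BC ∥ DF]
2. F_y = -10  [DB ∥ FC ∩ BC ∥ DF]
   → F = (5, -10)
3. E_x = -7  [CD ∥ EB ∩ DB ∥ CE]
4. E_y = 10  [CD ∥ EB ∩ DB ∥ CE]
   → E = (-7, 10)
5. A_x = 2  [A is the midpoint of FC]
6. A_y = -5  [A is the midpoint of FC]
   → A = (2, -5)

A = (2, -5)
E = (-7, 10)
F = (5, -10)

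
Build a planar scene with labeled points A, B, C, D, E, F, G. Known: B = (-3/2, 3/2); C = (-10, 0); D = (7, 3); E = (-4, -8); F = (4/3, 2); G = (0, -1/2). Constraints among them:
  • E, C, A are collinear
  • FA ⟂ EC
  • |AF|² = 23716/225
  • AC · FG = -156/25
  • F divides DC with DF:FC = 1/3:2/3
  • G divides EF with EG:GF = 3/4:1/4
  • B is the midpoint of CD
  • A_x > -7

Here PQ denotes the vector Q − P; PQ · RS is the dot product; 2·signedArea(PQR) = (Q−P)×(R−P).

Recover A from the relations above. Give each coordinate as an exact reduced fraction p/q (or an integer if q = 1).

A = (-172/25, -104/25)

1. A_x = -172/25  [E, C, A are collinear ∩ FA ⟂ EC]
2. A_y = -104/25  [E, C, A are collinear ∩ FA ⟂ EC]
   → A = (-172/25, -104/25)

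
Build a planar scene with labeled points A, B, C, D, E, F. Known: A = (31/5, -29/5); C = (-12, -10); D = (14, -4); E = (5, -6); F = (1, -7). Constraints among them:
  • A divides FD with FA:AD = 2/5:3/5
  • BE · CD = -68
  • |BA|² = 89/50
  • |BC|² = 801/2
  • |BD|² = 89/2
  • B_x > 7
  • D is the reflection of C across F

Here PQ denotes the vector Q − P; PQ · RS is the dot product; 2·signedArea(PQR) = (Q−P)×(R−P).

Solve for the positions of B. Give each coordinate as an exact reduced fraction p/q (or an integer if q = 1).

B = (15/2, -11/2)

1. B_x = 15/2  [line -26·x + -6·y + 162 = 0 ∩ |BA|² = 89/50]
2. B_y = -11/2  [line -26·x + -6·y + 162 = 0 ∩ |BA|² = 89/50]
   → B = (15/2, -11/2)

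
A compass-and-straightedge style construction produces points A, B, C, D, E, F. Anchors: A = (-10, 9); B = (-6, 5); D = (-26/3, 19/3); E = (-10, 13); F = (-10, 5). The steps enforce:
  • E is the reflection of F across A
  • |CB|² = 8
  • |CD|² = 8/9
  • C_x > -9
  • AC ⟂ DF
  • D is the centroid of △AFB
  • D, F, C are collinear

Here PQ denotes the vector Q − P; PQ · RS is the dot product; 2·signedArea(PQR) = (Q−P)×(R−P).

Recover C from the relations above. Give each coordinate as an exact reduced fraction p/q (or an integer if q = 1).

1. C_x = -8  [D, F, C are collinear ∩ AC ⟂ DF]
2. C_y = 7  [D, F, C are collinear ∩ AC ⟂ DF]
   → C = (-8, 7)

C = (-8, 7)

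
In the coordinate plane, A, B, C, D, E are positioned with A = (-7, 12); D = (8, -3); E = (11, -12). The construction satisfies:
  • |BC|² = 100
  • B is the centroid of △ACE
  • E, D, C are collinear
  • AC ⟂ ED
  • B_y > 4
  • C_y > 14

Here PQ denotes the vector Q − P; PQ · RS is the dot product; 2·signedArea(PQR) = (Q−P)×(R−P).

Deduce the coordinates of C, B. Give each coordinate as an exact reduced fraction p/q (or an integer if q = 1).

1. C_x = 2  [E, D, C are collinear ∩ AC ⟂ ED]
2. C_y = 15  [E, D, C are collinear ∩ AC ⟂ ED]
   → C = (2, 15)
3. B_x = 2  [B is the centroid of △ACE]
4. B_y = 5  [B is the centroid of △ACE]
   → B = (2, 5)

B = (2, 5)
C = (2, 15)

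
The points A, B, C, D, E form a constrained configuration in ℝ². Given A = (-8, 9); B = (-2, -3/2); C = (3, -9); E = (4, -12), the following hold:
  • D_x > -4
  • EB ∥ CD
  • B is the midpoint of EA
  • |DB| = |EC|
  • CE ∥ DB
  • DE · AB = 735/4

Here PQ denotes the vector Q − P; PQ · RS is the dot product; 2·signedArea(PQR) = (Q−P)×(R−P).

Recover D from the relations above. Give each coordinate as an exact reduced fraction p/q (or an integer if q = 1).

D = (-3, 3/2)

1. D_x = -3  [CE ∥ DB ∩ EB ∥ CD]
2. D_y = 3/2  [CE ∥ DB ∩ EB ∥ CD]
   → D = (-3, 3/2)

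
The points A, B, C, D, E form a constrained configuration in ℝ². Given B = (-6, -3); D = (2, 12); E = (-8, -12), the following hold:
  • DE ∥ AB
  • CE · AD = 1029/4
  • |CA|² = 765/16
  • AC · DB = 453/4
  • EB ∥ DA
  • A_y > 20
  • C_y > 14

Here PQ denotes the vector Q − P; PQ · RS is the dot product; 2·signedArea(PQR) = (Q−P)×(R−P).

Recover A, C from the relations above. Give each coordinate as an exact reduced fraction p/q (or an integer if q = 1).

1. A_x = 4  [DE ∥ AB ∩ EB ∥ DA]
2. A_y = 21  [DE ∥ AB ∩ EB ∥ DA]
   → A = (4, 21)
3. C_x = 5/2  [CE · AD = 1029/4 ∩ AC · DB = 453/4]
4. C_y = 57/4  [CE · AD = 1029/4 ∩ AC · DB = 453/4]
   → C = (5/2, 57/4)

A = (4, 21)
C = (5/2, 57/4)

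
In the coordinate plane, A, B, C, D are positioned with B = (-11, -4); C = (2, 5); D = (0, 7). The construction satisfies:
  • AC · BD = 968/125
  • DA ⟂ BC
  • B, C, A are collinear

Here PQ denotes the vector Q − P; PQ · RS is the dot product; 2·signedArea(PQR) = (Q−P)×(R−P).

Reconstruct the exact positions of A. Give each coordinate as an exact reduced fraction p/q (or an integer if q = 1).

A = (198/125, 589/125)

1. A_x = 198/125  [B, C, A are collinear ∩ DA ⟂ BC]
2. A_y = 589/125  [B, C, A are collinear ∩ DA ⟂ BC]
   → A = (198/125, 589/125)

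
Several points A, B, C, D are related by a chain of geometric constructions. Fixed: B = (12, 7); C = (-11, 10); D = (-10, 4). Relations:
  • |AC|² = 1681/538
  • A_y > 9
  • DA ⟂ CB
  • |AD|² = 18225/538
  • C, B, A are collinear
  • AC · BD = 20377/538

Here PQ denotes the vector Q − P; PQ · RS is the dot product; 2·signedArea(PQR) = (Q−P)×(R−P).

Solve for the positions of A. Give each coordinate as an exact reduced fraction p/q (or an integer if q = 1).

1. A_x = -4975/538  [C, B, A are collinear ∩ DA ⟂ CB]
2. A_y = 5257/538  [C, B, A are collinear ∩ DA ⟂ CB]
   → A = (-4975/538, 5257/538)

A = (-4975/538, 5257/538)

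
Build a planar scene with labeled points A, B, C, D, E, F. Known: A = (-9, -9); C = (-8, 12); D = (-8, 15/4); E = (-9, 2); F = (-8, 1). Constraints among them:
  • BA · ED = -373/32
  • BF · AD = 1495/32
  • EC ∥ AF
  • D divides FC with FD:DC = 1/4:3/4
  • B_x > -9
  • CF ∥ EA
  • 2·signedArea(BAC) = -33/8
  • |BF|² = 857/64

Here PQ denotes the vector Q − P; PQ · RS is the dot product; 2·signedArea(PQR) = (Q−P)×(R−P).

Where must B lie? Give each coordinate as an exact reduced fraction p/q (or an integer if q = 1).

B = (-17/2, -21/8)

1. B_x = -17/2  [BA · ED = -373/32 ∩ 2·signedArea(BAC) = -33/8]
2. B_y = -21/8  [BA · ED = -373/32 ∩ 2·signedArea(BAC) = -33/8]
   → B = (-17/2, -21/8)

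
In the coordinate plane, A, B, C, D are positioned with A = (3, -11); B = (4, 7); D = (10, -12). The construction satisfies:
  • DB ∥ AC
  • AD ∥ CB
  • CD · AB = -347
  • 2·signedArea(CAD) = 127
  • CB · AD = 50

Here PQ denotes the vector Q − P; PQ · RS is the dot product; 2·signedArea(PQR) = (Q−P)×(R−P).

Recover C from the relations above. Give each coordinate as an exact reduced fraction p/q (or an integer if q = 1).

C = (-3, 8)

1. C_x = -3  [AD ∥ CB ∩ DB ∥ AC]
2. C_y = 8  [AD ∥ CB ∩ DB ∥ AC]
   → C = (-3, 8)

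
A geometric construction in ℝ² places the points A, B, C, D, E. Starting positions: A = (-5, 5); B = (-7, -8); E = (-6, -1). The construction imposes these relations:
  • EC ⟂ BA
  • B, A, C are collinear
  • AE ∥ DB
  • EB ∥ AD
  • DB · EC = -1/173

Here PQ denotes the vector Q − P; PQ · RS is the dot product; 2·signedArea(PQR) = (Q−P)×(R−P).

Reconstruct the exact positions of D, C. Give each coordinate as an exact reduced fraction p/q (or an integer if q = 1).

C = (-1025/173, -175/173)
D = (-6, -2)

1. D_x = -6  [AE ∥ DB ∩ EB ∥ AD]
2. D_y = -2  [AE ∥ DB ∩ EB ∥ AD]
   → D = (-6, -2)
3. C_x = -1025/173  [B, A, C are collinear ∩ EC ⟂ BA]
4. C_y = -175/173  [B, A, C are collinear ∩ EC ⟂ BA]
   → C = (-1025/173, -175/173)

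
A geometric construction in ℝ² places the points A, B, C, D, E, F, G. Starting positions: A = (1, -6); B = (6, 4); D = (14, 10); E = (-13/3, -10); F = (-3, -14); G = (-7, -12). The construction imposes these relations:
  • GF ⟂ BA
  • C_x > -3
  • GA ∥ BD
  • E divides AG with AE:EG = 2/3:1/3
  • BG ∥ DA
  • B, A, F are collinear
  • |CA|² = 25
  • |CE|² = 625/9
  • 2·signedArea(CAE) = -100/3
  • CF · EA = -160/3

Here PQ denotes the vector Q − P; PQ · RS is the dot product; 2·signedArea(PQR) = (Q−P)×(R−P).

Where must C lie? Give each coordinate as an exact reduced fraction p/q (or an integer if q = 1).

C = (-2, -2)

1. C_x = -2  [CF · EA = -160/3 ∩ 2·signedArea(CAE) = -100/3]
2. C_y = -2  [CF · EA = -160/3 ∩ 2·signedArea(CAE) = -100/3]
   → C = (-2, -2)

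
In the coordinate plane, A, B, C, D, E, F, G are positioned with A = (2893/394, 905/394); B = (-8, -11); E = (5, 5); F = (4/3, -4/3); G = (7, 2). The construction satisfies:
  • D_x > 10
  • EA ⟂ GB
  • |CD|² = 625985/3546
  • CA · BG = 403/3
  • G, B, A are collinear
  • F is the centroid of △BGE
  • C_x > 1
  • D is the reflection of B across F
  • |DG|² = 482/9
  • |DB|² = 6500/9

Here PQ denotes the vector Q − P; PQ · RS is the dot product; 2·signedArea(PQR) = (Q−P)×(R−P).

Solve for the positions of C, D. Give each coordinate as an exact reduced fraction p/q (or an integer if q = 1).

1. D_x = 32/3  [D is the reflection of B across F]
2. D_y = 25/3  [D is the reflection of B across F]
   → D = (32/3, 25/3)
3. C_x = 1711/1182  [line -15·x + -13·y + 17/3 = 0 ∩ |CD|² = 625985/3546]
4. C_y = -1459/1182  [line -15·x + -13·y + 17/3 = 0 ∩ |CD|² = 625985/3546]
   → C = (1711/1182, -1459/1182)

C = (1711/1182, -1459/1182)
D = (32/3, 25/3)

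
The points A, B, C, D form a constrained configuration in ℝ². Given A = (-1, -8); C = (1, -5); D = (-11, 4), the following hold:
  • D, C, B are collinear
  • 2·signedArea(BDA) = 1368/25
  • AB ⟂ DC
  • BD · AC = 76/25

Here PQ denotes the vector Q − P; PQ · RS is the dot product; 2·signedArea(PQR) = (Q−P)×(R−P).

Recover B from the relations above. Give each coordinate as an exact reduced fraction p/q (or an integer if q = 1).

1. B_x = 29/25  [D, C, B are collinear ∩ AB ⟂ DC]
2. B_y = -128/25  [D, C, B are collinear ∩ AB ⟂ DC]
   → B = (29/25, -128/25)

B = (29/25, -128/25)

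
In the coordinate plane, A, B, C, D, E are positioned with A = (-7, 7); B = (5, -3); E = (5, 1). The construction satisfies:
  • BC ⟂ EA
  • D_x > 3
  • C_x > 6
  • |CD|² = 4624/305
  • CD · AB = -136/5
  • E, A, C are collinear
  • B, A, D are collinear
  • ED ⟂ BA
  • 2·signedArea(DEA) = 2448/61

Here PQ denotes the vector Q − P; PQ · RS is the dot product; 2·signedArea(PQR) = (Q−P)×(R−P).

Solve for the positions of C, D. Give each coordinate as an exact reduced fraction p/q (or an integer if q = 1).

C = (33/5, 1/5)
D = (185/61, -83/61)

1. C_x = 33/5  [E, A, C are collinear ∩ BC ⟂ EA]
2. C_y = 1/5  [E, A, C are collinear ∩ BC ⟂ EA]
   → C = (33/5, 1/5)
3. D_x = 185/61  [B, A, D are collinear ∩ ED ⟂ BA]
4. D_y = -83/61  [B, A, D are collinear ∩ ED ⟂ BA]
   → D = (185/61, -83/61)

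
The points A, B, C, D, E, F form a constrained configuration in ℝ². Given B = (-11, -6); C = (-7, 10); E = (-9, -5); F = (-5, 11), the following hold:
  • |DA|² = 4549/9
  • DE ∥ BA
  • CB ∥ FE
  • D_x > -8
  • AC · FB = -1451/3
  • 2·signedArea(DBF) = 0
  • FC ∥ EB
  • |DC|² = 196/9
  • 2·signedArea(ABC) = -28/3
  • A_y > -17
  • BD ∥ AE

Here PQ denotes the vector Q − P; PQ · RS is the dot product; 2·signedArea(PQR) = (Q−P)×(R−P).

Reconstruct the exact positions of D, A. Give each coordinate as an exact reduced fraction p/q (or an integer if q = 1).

A = (-13, -49/3)
D = (-7, 16/3)

1. A_x = -13  [2·signedArea(ABC) = -28/3 ∩ AC · FB = -1451/3]
2. A_y = -49/3  [2·signedArea(ABC) = -28/3 ∩ AC · FB = -1451/3]
   → A = (-13, -49/3)
3. D_x = -7  [2·signedArea(DBF) = 0 ∩ DE ∥ BA]
4. D_y = 16/3  [2·signedArea(DBF) = 0 ∩ DE ∥ BA]
   → D = (-7, 16/3)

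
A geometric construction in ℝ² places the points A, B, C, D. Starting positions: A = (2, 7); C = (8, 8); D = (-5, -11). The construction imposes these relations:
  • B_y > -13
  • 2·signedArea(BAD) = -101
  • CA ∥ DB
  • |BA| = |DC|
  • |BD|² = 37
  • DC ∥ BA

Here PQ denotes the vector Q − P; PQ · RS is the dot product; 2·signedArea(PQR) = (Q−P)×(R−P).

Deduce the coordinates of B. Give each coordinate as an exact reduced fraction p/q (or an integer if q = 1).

B = (-11, -12)

1. B_x = -11  [DC ∥ BA ∩ CA ∥ DB]
2. B_y = -12  [DC ∥ BA ∩ CA ∥ DB]
   → B = (-11, -12)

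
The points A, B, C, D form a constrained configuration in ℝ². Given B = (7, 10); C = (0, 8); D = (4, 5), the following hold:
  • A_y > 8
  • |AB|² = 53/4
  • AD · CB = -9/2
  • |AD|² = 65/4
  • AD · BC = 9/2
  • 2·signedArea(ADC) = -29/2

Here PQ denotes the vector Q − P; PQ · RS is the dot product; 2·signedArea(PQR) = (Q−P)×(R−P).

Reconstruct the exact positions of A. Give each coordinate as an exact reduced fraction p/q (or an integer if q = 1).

1. A_x = 7/2  [2·signedArea(ADC) = -29/2 ∩ AD · CB = -9/2]
2. A_y = 9  [2·signedArea(ADC) = -29/2 ∩ AD · CB = -9/2]
   → A = (7/2, 9)

A = (7/2, 9)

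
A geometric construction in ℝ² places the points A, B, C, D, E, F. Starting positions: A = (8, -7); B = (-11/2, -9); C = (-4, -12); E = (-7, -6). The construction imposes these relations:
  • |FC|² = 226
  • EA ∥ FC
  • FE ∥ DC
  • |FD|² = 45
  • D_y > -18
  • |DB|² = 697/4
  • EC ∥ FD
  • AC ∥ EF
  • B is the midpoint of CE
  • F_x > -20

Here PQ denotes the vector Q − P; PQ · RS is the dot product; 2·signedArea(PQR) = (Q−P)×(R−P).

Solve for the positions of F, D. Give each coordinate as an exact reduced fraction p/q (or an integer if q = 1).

1. F_x = -19  [EA ∥ FC ∩ AC ∥ EF]
2. F_y = -11  [EA ∥ FC ∩ AC ∥ EF]
   → F = (-19, -11)
3. D_x = -16  [FE ∥ DC ∩ EC ∥ FD]
4. D_y = -17  [FE ∥ DC ∩ EC ∥ FD]
   → D = (-16, -17)

D = (-16, -17)
F = (-19, -11)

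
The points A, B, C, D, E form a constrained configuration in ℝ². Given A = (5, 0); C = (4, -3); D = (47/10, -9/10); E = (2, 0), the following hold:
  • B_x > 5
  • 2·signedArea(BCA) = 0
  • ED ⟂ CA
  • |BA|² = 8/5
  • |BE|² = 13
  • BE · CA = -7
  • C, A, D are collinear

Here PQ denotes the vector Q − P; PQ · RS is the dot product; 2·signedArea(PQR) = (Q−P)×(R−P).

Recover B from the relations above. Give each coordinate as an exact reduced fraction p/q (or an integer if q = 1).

B = (27/5, 6/5)

1. B_x = 27/5  [2·signedArea(BCA) = 0 ∩ BE · CA = -7]
2. B_y = 6/5  [2·signedArea(BCA) = 0 ∩ BE · CA = -7]
   → B = (27/5, 6/5)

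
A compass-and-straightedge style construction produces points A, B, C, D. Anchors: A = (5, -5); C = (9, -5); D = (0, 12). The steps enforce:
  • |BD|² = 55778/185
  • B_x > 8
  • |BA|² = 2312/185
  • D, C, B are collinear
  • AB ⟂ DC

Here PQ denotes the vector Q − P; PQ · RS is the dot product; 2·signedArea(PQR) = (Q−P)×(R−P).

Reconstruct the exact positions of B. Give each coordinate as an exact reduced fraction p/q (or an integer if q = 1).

B = (1503/185, -619/185)

1. B_x = 1503/185  [D, C, B are collinear ∩ AB ⟂ DC]
2. B_y = -619/185  [D, C, B are collinear ∩ AB ⟂ DC]
   → B = (1503/185, -619/185)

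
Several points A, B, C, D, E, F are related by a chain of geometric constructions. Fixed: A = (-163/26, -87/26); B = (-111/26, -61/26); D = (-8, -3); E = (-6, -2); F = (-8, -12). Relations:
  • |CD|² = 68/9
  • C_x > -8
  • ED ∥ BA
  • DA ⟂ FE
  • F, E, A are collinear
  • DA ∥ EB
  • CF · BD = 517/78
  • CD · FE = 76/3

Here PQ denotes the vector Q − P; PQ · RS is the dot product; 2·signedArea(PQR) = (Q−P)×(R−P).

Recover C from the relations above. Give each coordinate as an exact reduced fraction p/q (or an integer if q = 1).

1. C_x = -22/3  [CF · BD = 517/78 ∩ CD · FE = 76/3]
2. C_y = -17/3  [CF · BD = 517/78 ∩ CD · FE = 76/3]
   → C = (-22/3, -17/3)

C = (-22/3, -17/3)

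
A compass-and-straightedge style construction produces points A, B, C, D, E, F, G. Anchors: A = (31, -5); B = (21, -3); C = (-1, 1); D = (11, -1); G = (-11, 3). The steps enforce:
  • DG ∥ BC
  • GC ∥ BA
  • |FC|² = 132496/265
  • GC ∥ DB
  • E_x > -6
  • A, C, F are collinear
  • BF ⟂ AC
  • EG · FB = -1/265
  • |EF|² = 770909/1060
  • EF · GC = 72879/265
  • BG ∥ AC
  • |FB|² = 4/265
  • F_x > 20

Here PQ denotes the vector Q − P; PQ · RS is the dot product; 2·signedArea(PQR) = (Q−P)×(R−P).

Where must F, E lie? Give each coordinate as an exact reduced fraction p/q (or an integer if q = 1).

1. F_x = 5559/265  [A, C, F are collinear ∩ BF ⟂ AC]
2. F_y = -827/265  [A, C, F are collinear ∩ BF ⟂ AC]
   → F = (5559/265, -827/265)
3. E_x = -11/2  [EG · FB = -1/265 ∩ EF · GC = 72879/265]
4. E_y = 2  [EG · FB = -1/265 ∩ EF · GC = 72879/265]
   → E = (-11/2, 2)

E = (-11/2, 2)
F = (5559/265, -827/265)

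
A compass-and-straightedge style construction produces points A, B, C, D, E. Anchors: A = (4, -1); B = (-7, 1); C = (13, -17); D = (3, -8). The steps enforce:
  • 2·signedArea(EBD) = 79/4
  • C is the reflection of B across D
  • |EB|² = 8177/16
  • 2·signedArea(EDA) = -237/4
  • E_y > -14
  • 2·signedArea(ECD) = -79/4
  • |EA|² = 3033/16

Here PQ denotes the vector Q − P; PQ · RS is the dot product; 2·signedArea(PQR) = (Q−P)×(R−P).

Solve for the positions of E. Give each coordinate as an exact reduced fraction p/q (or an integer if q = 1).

1. E_x = 43/4  [2·signedArea(EBD) = 79/4 ∩ 2·signedArea(EDA) = -237/4]
2. E_y = -13  [2·signedArea(EBD) = 79/4 ∩ 2·signedArea(EDA) = -237/4]
   → E = (43/4, -13)

E = (43/4, -13)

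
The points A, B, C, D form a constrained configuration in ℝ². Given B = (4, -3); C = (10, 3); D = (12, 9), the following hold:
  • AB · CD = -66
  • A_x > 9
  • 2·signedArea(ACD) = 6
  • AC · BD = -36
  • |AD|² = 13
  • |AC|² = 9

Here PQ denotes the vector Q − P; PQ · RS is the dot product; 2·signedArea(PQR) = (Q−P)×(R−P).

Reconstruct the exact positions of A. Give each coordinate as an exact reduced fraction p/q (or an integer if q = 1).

1. A_x = 10  [2·signedArea(ACD) = 6 ∩ AB · CD = -66]
2. A_y = 6  [2·signedArea(ACD) = 6 ∩ AB · CD = -66]
   → A = (10, 6)

A = (10, 6)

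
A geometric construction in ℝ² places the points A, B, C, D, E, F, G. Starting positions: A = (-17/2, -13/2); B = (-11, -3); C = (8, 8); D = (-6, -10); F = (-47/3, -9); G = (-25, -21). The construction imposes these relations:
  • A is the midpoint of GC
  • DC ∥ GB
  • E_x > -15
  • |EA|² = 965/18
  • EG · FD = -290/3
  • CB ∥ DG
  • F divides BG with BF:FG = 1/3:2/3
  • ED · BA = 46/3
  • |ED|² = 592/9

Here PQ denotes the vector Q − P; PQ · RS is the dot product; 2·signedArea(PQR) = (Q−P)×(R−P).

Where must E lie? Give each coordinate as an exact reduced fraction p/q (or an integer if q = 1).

E = (-14, -34/3)

1. E_x = -14  [ED · BA = 46/3 ∩ EG · FD = -290/3]
2. E_y = -34/3  [ED · BA = 46/3 ∩ EG · FD = -290/3]
   → E = (-14, -34/3)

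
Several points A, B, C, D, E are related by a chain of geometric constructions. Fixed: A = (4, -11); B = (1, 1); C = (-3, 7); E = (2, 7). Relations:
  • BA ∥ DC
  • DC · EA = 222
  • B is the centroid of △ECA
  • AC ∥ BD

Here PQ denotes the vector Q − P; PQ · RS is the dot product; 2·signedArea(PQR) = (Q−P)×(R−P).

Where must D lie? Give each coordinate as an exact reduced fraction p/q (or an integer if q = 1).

1. D_x = -6  [BA ∥ DC ∩ AC ∥ BD]
2. D_y = 19  [BA ∥ DC ∩ AC ∥ BD]
   → D = (-6, 19)

D = (-6, 19)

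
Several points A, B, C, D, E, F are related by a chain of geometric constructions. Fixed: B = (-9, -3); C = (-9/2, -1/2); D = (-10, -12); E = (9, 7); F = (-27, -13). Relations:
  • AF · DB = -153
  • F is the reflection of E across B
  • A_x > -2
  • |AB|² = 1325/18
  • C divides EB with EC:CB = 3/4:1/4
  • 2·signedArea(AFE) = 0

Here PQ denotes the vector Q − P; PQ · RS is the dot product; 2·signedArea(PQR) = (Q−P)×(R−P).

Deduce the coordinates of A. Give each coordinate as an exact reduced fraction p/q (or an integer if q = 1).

A = (-3/2, 7/6)

1. A_x = -3/2  [2·signedArea(AFE) = 0 ∩ AF · DB = -153]
2. A_y = 7/6  [2·signedArea(AFE) = 0 ∩ AF · DB = -153]
   → A = (-3/2, 7/6)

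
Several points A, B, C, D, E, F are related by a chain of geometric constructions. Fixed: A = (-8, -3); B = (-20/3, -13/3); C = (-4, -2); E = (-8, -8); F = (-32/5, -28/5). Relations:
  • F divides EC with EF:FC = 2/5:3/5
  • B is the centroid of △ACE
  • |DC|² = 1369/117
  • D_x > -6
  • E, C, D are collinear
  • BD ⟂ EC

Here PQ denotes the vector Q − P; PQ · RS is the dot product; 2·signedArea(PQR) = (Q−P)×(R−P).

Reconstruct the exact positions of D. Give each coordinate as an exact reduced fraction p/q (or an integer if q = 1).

1. D_x = -230/39  [E, C, D are collinear ∩ BD ⟂ EC]
2. D_y = -63/13  [E, C, D are collinear ∩ BD ⟂ EC]
   → D = (-230/39, -63/13)

D = (-230/39, -63/13)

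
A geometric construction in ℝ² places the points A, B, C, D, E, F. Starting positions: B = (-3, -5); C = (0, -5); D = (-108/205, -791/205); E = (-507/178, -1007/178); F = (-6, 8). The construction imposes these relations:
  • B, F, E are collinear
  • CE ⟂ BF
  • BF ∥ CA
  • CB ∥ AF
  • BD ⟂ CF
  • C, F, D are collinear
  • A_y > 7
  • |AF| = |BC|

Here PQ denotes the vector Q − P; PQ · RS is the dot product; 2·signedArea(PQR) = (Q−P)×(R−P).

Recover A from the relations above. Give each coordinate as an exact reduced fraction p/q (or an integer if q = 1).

A = (-3, 8)

1. A_x = -3  [CB ∥ AF ∩ BF ∥ CA]
2. A_y = 8  [CB ∥ AF ∩ BF ∥ CA]
   → A = (-3, 8)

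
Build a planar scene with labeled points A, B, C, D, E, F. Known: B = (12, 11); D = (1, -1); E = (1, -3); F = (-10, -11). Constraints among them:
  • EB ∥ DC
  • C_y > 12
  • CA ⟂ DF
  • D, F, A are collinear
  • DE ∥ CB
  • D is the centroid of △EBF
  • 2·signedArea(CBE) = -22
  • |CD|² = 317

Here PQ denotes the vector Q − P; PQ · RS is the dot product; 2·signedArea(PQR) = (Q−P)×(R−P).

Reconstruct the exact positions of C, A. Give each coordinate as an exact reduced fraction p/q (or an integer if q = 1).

A = (3092/221, 2389/221)
C = (12, 13)

1. C_x = 12  [DE ∥ CB ∩ EB ∥ DC]
2. C_y = 13  [DE ∥ CB ∩ EB ∥ DC]
   → C = (12, 13)
3. A_x = 3092/221  [D, F, A are collinear ∩ CA ⟂ DF]
4. A_y = 2389/221  [D, F, A are collinear ∩ CA ⟂ DF]
   → A = (3092/221, 2389/221)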